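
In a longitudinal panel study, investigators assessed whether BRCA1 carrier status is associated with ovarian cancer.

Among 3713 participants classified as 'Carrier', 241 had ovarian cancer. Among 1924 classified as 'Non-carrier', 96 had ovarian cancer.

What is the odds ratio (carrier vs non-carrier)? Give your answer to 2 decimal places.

From the description: a = 241, b = 3472, c = 96, d = 1828.
OR = (a·d)/(b·c) = (241 × 1828) / (3472 × 96) = 440548 / 333312 = 1.32173
The odds of ovarian cancer are about 1.32 times as high in the carrier group.

1.32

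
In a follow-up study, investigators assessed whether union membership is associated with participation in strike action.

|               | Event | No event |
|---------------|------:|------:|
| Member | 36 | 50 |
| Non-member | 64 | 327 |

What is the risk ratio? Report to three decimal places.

2.557

Cells: a = 36, b = 50, c = 64, d = 327.
Risk in exposed = 36/86 = 0.41860; risk in unexposed = 64/391 = 0.16368.
RR = 0.41860 / 0.16368 = 2.55741
The risk among the exposed is 2.56 times that among the unexposed.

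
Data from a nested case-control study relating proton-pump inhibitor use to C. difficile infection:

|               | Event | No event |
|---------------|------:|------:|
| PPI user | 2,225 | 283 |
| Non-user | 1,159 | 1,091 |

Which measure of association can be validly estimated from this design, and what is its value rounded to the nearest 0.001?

7.401

Cells: a = 2225, b = 283, c = 1159, d = 1091.
This is a nested case-control study: participants were sampled on outcome status, so risks in the source population cannot be estimated directly — relative risk is not valid here. The odds ratio is the appropriate measure.
OR = (a·d)/(b·c) = (2225 × 1091) / (283 × 1159) = 2427475 / 327997 = 7.40091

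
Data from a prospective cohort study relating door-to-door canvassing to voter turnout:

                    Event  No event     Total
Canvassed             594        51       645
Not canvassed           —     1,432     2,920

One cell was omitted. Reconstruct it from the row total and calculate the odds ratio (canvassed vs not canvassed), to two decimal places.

The missing cell is in the unexposed row: 2920 − 1432 = 1488.
So a = 594, b = 51, c = 1488, d = 1432.
OR = (a·d)/(b·c) = (594 × 1432) / (51 × 1488) = 850608 / 75888 = 11.20873

11.21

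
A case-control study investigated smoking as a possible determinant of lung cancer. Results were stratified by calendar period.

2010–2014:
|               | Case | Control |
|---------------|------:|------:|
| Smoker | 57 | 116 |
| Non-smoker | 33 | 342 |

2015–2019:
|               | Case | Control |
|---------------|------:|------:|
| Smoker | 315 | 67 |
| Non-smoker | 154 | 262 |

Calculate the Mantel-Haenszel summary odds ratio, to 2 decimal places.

6.98

OR_MH = Σ(aᵢdᵢ/nᵢ) / Σ(bᵢcᵢ/nᵢ), where nᵢ is the stratum total.
Stratum 1 (2010–2014): n = 548; a·d/n = 57·342/548 = 35.5730; b·c/n = 116·33/548 = 6.9854
Stratum 2 (2015–2019): n = 798; a·d/n = 315·262/798 = 103.4211; b·c/n = 67·154/798 = 12.9298
OR_MH = (35.5730 + 103.4211) / (6.9854 + 12.9298) = 138.9940 / 19.9152 = 6.97929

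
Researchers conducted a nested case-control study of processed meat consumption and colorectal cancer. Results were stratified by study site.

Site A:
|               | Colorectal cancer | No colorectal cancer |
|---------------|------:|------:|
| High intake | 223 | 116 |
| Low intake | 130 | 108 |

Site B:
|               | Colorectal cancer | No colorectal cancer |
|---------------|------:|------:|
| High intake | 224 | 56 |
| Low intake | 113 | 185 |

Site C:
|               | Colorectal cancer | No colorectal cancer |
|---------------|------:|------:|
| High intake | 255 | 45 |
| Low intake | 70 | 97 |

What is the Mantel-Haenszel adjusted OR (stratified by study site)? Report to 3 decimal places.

3.797

OR_MH = Σ(aᵢdᵢ/nᵢ) / Σ(bᵢcᵢ/nᵢ), where nᵢ is the stratum total.
Stratum 1 (Site A): n = 577; a·d/n = 223·108/577 = 41.7400; b·c/n = 116·130/577 = 26.1352
Stratum 2 (Site B): n = 578; a·d/n = 224·185/578 = 71.6955; b·c/n = 56·113/578 = 10.9481
Stratum 3 (Site C): n = 467; a·d/n = 255·97/467 = 52.9657; b·c/n = 45·70/467 = 6.7452
OR_MH = (41.7400 + 71.6955 + 52.9657) / (26.1352 + 10.9481 + 6.7452) = 166.4013 / 43.8285 = 3.79665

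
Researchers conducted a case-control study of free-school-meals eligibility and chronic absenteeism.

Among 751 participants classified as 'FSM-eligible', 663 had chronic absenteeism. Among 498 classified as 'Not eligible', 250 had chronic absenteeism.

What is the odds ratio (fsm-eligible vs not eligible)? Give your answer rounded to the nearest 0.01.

7.47

From the description: a = 663, b = 88, c = 250, d = 248.
OR = (a·d)/(b·c) = (663 × 248) / (88 × 250) = 164424 / 22000 = 7.47382
The odds of chronic absenteeism are about 7.47 times as high in the fsm-eligible group.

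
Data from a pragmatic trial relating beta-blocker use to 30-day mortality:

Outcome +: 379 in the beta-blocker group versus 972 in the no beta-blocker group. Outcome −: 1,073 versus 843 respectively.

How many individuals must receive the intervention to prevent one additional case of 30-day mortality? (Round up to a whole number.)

Risk in treated group = 379/1452 = 0.26102; risk in control = 972/1815 = 0.53554.
Absolute risk reduction = 0.53554 − 0.26102 = 0.27452
NNT = 1 / ARR = 1 / 0.27452 = 3.643 → round up → 4

4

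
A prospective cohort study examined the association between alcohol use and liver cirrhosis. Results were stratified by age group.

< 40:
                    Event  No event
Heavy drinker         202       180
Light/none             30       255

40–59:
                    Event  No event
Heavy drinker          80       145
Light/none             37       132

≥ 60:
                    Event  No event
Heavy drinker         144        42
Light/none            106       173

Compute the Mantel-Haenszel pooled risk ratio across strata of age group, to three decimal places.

RR_MH = Σ(aᵢ·n₀ᵢ/nᵢ) / Σ(cᵢ·n₁ᵢ/nᵢ), with n₁ᵢ = aᵢ+bᵢ (exposed), n₀ᵢ = cᵢ+dᵢ (unexposed), nᵢ = n₁ᵢ+n₀ᵢ.
Stratum 1 (< 40): n₁ = 382, n₀ = 285, n = 667; a·n₀/n = 202·285/667 = 86.3118; c·n₁/n = 30·382/667 = 17.1814
Stratum 2 (40–59): n₁ = 225, n₀ = 169, n = 394; a·n₀/n = 80·169/394 = 34.3147; c·n₁/n = 37·225/394 = 21.1294
Stratum 3 (≥ 60): n₁ = 186, n₀ = 279, n = 465; a·n₀/n = 144·279/465 = 86.4000; c·n₁/n = 106·186/465 = 42.4000
RR_MH = (86.3118 + 34.3147 + 86.4000) / (17.1814 + 21.1294 + 42.4000) = 207.0266 / 80.7109 = 2.56504

2.565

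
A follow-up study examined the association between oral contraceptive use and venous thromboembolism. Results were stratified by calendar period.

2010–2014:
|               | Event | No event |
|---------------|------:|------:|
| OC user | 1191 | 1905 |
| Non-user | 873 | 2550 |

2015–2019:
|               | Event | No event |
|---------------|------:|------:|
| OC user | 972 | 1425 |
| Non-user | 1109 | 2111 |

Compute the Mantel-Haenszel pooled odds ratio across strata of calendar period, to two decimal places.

1.55

OR_MH = Σ(aᵢdᵢ/nᵢ) / Σ(bᵢcᵢ/nᵢ), where nᵢ is the stratum total.
Stratum 1 (2010–2014): n = 6519; a·d/n = 1191·2550/6519 = 465.8767; b·c/n = 1905·873/6519 = 255.1104
Stratum 2 (2015–2019): n = 5617; a·d/n = 972·2111/5617 = 365.3003; b·c/n = 1425·1109/5617 = 281.3468
OR_MH = (465.8767 + 365.3003) / (255.1104 + 281.3468) = 831.1770 / 536.4573 = 1.54938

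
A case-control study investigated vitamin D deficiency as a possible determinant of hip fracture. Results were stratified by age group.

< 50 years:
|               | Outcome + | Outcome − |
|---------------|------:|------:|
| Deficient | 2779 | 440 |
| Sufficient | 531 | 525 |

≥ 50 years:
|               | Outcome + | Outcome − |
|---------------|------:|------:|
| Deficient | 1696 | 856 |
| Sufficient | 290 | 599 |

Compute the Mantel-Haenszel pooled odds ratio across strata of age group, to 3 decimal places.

OR_MH = Σ(aᵢdᵢ/nᵢ) / Σ(bᵢcᵢ/nᵢ), where nᵢ is the stratum total.
Stratum 1 (< 50 years): n = 4275; a·d/n = 2779·525/4275 = 341.2807; b·c/n = 440·531/4275 = 54.6526
Stratum 2 (≥ 50 years): n = 3441; a·d/n = 1696·599/3441 = 295.2351; b·c/n = 856·290/3441 = 72.1418
OR_MH = (341.2807 + 295.2351) / (54.6526 + 72.1418) = 636.5158 / 126.7945 = 5.02006

5.020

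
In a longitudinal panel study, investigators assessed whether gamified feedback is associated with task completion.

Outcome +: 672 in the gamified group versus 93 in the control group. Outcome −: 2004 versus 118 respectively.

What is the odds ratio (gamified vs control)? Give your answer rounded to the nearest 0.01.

From the description: a = 672, b = 2004, c = 93, d = 118.
OR = (a·d)/(b·c) = (672 × 118) / (2004 × 93) = 79296 / 186372 = 0.42547
Exposure is associated with lower odds of task completion (OR = 0.43 < 1).

0.43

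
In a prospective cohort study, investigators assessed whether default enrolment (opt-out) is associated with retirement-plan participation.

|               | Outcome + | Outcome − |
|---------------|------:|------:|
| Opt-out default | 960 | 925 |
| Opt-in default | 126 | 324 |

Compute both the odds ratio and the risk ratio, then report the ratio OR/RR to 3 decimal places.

1.467

Cells: a = 960, b = 925, c = 126, d = 324.
OR = (960·324)/(925·126) = 311040/116550 = 2.66873
Risk in exposed = 960/1885 = 0.50928; risk in unexposed = 126/450 = 0.28000; RR = 1.81887
OR/RR = 2.66873 / 1.81887 = 1.46724
The outcome is not rare, so the OR lies further from 1 than the RR.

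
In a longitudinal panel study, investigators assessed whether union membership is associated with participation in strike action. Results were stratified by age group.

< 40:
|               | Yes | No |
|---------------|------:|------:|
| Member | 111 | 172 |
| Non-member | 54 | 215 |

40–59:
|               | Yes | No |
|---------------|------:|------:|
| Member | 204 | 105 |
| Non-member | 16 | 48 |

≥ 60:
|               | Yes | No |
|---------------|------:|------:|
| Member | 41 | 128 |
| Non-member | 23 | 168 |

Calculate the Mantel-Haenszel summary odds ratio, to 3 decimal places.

OR_MH = Σ(aᵢdᵢ/nᵢ) / Σ(bᵢcᵢ/nᵢ), where nᵢ is the stratum total.
Stratum 1 (< 40): n = 552; a·d/n = 111·215/552 = 43.2337; b·c/n = 172·54/552 = 16.8261
Stratum 2 (40–59): n = 373; a·d/n = 204·48/373 = 26.2520; b·c/n = 105·16/373 = 4.5040
Stratum 3 (≥ 60): n = 360; a·d/n = 41·168/360 = 19.1333; b·c/n = 128·23/360 = 8.1778
OR_MH = (43.2337 + 26.2520 + 19.1333) / (16.8261 + 4.5040 + 8.1778) = 88.6190 / 29.5079 = 3.00323

3.003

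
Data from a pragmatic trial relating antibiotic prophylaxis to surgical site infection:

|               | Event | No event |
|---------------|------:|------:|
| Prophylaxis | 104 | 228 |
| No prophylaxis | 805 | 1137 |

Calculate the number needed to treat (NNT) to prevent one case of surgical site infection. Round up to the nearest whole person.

Risk in treated group = 104/332 = 0.31325; risk in control = 805/1942 = 0.41452.
Absolute risk reduction = 0.41452 − 0.31325 = 0.10127
NNT = 1 / ARR = 1 / 0.10127 = 9.875 → round up → 10

10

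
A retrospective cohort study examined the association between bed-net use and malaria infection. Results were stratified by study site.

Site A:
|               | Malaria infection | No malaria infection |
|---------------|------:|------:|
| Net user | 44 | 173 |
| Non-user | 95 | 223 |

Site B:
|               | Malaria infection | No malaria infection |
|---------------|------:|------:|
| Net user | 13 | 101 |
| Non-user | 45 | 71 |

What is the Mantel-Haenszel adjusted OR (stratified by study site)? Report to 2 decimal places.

OR_MH = Σ(aᵢdᵢ/nᵢ) / Σ(bᵢcᵢ/nᵢ), where nᵢ is the stratum total.
Stratum 1 (Site A): n = 535; a·d/n = 44·223/535 = 18.3402; b·c/n = 173·95/535 = 30.7196
Stratum 2 (Site B): n = 230; a·d/n = 13·71/230 = 4.0130; b·c/n = 101·45/230 = 19.7609
OR_MH = (18.3402 + 4.0130) / (30.7196 + 19.7609) = 22.3532 / 50.4805 = 0.44281

0.44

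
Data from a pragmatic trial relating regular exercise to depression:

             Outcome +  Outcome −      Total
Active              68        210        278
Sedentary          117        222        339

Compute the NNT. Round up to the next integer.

10

Risk in treated group = 68/278 = 0.24460; risk in control = 117/339 = 0.34513.
Absolute risk reduction = 0.34513 − 0.24460 = 0.10053
NNT = 1 / ARR = 1 / 0.10053 = 9.947 → round up → 10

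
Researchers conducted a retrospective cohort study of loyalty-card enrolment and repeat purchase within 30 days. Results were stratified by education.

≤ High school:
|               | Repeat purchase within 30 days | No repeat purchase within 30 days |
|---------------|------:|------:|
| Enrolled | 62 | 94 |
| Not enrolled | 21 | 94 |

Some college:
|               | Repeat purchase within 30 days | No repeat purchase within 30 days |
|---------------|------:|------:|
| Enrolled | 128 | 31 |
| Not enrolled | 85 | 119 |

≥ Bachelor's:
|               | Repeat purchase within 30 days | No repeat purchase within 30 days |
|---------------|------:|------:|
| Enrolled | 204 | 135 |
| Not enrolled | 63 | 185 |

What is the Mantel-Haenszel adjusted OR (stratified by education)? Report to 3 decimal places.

OR_MH = Σ(aᵢdᵢ/nᵢ) / Σ(bᵢcᵢ/nᵢ), where nᵢ is the stratum total.
Stratum 1 (≤ High school): n = 271; a·d/n = 62·94/271 = 21.5055; b·c/n = 94·21/271 = 7.2841
Stratum 2 (Some college): n = 363; a·d/n = 128·119/363 = 41.9614; b·c/n = 31·85/363 = 7.2590
Stratum 3 (≥ Bachelor's): n = 587; a·d/n = 204·185/587 = 64.2930; b·c/n = 135·63/587 = 14.4889
OR_MH = (21.5055 + 41.9614 + 64.2930) / (7.2841 + 7.2590 + 14.4889) = 127.7600 / 29.0320 = 4.40066

4.401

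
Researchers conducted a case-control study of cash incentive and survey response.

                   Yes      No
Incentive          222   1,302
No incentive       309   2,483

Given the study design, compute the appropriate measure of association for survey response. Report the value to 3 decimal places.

Cells: a = 222, b = 1302, c = 309, d = 2483.
This is a case-control study: participants were sampled on outcome status, so risks in the source population cannot be estimated directly — relative risk is not valid here. The odds ratio is the appropriate measure.
OR = (a·d)/(b·c) = (222 × 2483) / (1302 × 309) = 551226 / 402318 = 1.37013

1.370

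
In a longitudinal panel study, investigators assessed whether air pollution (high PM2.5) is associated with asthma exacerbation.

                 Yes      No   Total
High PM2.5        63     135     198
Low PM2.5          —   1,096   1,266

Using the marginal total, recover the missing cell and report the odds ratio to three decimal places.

The missing cell is in the unexposed row: 1266 − 1096 = 170.
So a = 63, b = 135, c = 170, d = 1096.
OR = (a·d)/(b·c) = (63 × 1096) / (135 × 170) = 69048 / 22950 = 3.00863

3.009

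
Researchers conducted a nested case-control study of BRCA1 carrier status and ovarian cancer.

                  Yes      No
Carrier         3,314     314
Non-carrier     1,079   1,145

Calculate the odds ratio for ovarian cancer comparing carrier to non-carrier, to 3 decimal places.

11.200

Cells: a = 3314, b = 314, c = 1079, d = 1145.
OR = (a·d)/(b·c) = (3314 × 1145) / (314 × 1079) = 3794530 / 338806 = 11.19971
The odds of ovarian cancer are about 11.20 times as high in the carrier group.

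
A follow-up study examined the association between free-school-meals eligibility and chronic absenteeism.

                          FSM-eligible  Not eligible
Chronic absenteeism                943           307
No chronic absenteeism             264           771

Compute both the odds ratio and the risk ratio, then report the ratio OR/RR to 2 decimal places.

3.27

Reading the table with exposure as columns: a = 943 (FSM-eligible, case), b = 264 (FSM-eligible, non-case), c = 307 (Not eligible, case), d = 771.
OR = (943·771)/(264·307) = 727053/81048 = 8.97065
Risk in exposed = 943/1207 = 0.78128; risk in unexposed = 307/1078 = 0.28479; RR = 2.74337
OR/RR = 8.97065 / 2.74337 = 3.26993
The outcome is not rare, so the OR lies further from 1 than the RR.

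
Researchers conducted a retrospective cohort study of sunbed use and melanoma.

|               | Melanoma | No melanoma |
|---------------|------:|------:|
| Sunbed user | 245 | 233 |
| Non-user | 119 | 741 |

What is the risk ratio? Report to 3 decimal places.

Cells: a = 245, b = 233, c = 119, d = 741.
Risk in exposed = 245/478 = 0.51255; risk in unexposed = 119/860 = 0.13837.
RR = 0.51255 / 0.13837 = 3.70416
The risk among the exposed is 3.70 times that among the unexposed.

3.704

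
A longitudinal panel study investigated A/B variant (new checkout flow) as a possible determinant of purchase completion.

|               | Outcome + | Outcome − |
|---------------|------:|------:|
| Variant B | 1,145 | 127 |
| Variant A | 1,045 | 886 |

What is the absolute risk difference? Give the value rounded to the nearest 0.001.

0.359

Cells: a = 1145, b = 127, c = 1045, d = 886.
Risk in exposed = 1145/1272 = 0.900157; risk in unexposed = 1045/1931 = 0.541170.
Risk difference = 0.900157 − 0.541170 = 0.358987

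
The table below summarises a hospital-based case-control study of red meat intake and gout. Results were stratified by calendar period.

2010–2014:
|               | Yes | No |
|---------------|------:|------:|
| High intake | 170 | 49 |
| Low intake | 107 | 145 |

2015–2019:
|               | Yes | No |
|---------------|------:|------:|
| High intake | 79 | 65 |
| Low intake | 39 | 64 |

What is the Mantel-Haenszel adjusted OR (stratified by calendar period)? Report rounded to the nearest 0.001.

OR_MH = Σ(aᵢdᵢ/nᵢ) / Σ(bᵢcᵢ/nᵢ), where nᵢ is the stratum total.
Stratum 1 (2010–2014): n = 471; a·d/n = 170·145/471 = 52.3355; b·c/n = 49·107/471 = 11.1316
Stratum 2 (2015–2019): n = 247; a·d/n = 79·64/247 = 20.4696; b·c/n = 65·39/247 = 10.2632
OR_MH = (52.3355 + 20.4696) / (11.1316 + 10.2632) = 72.8051 / 21.3948 = 3.40294

3.403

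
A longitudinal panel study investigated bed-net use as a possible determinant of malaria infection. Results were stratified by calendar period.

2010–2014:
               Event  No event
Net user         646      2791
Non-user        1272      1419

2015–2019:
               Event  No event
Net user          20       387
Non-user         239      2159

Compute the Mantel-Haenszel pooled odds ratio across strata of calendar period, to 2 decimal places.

0.27

OR_MH = Σ(aᵢdᵢ/nᵢ) / Σ(bᵢcᵢ/nᵢ), where nᵢ is the stratum total.
Stratum 1 (2010–2014): n = 6128; a·d/n = 646·1419/6128 = 149.5878; b·c/n = 2791·1272/6128 = 579.3329
Stratum 2 (2015–2019): n = 2805; a·d/n = 20·2159/2805 = 15.3939; b·c/n = 387·239/2805 = 32.9743
OR_MH = (149.5878 + 15.3939) / (579.3329 + 32.9743) = 164.9817 / 612.3072 = 0.26944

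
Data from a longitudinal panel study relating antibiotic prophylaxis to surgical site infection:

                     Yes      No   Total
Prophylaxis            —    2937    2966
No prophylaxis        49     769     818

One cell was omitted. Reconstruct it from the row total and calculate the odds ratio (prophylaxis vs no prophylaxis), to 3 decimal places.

0.155

The missing cell is in the exposed row: 2966 − 2937 = 29.
So a = 29, b = 2937, c = 49, d = 769.
OR = (a·d)/(b·c) = (29 × 769) / (2937 × 49) = 22301 / 143913 = 0.15496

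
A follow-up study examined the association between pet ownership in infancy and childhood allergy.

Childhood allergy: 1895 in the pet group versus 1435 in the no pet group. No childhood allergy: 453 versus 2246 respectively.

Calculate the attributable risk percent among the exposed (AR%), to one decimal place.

51.7

From the description: a = 1895, b = 453, c = 1435, d = 2246.
Risk in exposed = 1895/2348 = 0.80707; risk in unexposed = 1435/3681 = 0.38984.
RR = 0.80707/0.38984 = 2.07026
AR% = (RR − 1)/RR × 100 = (2.07026 − 1)/2.07026 × 100 = 51.6969%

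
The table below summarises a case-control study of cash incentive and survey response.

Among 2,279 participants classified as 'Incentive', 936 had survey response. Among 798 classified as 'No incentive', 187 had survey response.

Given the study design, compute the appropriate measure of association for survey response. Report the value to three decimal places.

2.277

From the description: a = 936, b = 1343, c = 187, d = 611.
This is a case-control study: participants were sampled on outcome status, so risks in the source population cannot be estimated directly — relative risk is not valid here. The odds ratio is the appropriate measure.
OR = (a·d)/(b·c) = (936 × 611) / (1343 × 187) = 571896 / 251141 = 2.27719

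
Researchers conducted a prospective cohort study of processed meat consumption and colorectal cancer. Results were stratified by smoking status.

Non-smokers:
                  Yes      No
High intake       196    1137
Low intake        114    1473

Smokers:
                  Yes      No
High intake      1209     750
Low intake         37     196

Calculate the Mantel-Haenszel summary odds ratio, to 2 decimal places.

OR_MH = Σ(aᵢdᵢ/nᵢ) / Σ(bᵢcᵢ/nᵢ), where nᵢ is the stratum total.
Stratum 1 (Non-smokers): n = 2920; a·d/n = 196·1473/2920 = 98.8726; b·c/n = 1137·114/2920 = 44.3897
Stratum 2 (Smokers): n = 2192; a·d/n = 1209·196/2192 = 108.1040; b·c/n = 750·37/2192 = 12.6597
OR_MH = (98.8726 + 108.1040) / (44.3897 + 12.6597) = 206.9766 / 57.0494 = 3.62802

3.63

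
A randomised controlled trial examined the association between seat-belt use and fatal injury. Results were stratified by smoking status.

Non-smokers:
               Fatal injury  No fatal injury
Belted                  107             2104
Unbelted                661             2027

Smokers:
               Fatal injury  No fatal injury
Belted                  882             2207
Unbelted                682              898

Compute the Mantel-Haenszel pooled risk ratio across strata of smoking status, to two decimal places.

RR_MH = Σ(aᵢ·n₀ᵢ/nᵢ) / Σ(cᵢ·n₁ᵢ/nᵢ), with n₁ᵢ = aᵢ+bᵢ (exposed), n₀ᵢ = cᵢ+dᵢ (unexposed), nᵢ = n₁ᵢ+n₀ᵢ.
Stratum 1 (Non-smokers): n₁ = 2211, n₀ = 2688, n = 4899; a·n₀/n = 107·2688/4899 = 58.7091; c·n₁/n = 661·2211/4899 = 298.3203
Stratum 2 (Smokers): n₁ = 3089, n₀ = 1580, n = 4669; a·n₀/n = 882·1580/4669 = 298.4708; c·n₁/n = 682·3089/4669 = 451.2097
RR_MH = (58.7091 + 298.4708) / (298.3203 + 451.2097) = 357.1799 / 749.5300 = 0.47654

0.48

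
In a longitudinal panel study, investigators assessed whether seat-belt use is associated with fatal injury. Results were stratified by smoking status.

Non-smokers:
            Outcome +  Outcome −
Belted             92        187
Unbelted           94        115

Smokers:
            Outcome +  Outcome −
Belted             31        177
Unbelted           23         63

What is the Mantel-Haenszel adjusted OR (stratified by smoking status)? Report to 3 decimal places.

OR_MH = Σ(aᵢdᵢ/nᵢ) / Σ(bᵢcᵢ/nᵢ), where nᵢ is the stratum total.
Stratum 1 (Non-smokers): n = 488; a·d/n = 92·115/488 = 21.6803; b·c/n = 187·94/488 = 36.0205
Stratum 2 (Smokers): n = 294; a·d/n = 31·63/294 = 6.6429; b·c/n = 177·23/294 = 13.8469
OR_MH = (21.6803 + 6.6429) / (36.0205 + 13.8469) = 28.3232 / 49.8674 = 0.56797

0.568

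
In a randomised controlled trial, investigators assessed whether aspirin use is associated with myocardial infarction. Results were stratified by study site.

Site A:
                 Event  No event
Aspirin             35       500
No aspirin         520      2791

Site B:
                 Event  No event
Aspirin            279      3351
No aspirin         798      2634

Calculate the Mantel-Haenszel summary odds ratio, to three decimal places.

OR_MH = Σ(aᵢdᵢ/nᵢ) / Σ(bᵢcᵢ/nᵢ), where nᵢ is the stratum total.
Stratum 1 (Site A): n = 3846; a·d/n = 35·2791/3846 = 25.3991; b·c/n = 500·520/3846 = 67.6027
Stratum 2 (Site B): n = 7062; a·d/n = 279·2634/7062 = 104.0620; b·c/n = 3351·798/7062 = 378.6602
OR_MH = (25.3991 + 104.0620) / (67.6027 + 378.6602) = 129.4611 / 446.2629 = 0.29010

0.290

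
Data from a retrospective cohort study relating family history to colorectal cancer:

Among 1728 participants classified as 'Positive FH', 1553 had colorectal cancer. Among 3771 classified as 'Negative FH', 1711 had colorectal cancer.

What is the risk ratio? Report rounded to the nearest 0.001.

1.981

From the description: a = 1553, b = 175, c = 1711, d = 2060.
Risk in exposed = 1553/1728 = 0.89873; risk in unexposed = 1711/3771 = 0.45373.
RR = 0.89873 / 0.45373 = 1.98077
The risk among the exposed is 1.98 times that among the unexposed.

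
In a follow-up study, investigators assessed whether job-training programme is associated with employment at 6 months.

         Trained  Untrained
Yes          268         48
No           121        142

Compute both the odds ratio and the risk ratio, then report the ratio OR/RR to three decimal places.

Reading the table with exposure as columns: a = 268 (Trained, case), b = 121 (Trained, non-case), c = 48 (Untrained, case), d = 142.
OR = (268·142)/(121·48) = 38056/5808 = 6.55234
Risk in exposed = 268/389 = 0.68895; risk in unexposed = 48/190 = 0.25263; RR = 2.72708
OR/RR = 6.55234 / 2.72708 = 2.40270
The outcome is not rare, so the OR lies further from 1 than the RR.

2.403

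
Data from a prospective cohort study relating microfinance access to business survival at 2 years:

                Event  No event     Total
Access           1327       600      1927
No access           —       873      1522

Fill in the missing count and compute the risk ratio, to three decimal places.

1.615

The missing cell is in the unexposed row: 1522 − 873 = 649.
So a = 1327, b = 600, c = 649, d = 873.
RR = [a/(a+b)] / [c/(c+d)] = (1327/1927) / (649/1522) = 0.68864/0.42641 = 1.61495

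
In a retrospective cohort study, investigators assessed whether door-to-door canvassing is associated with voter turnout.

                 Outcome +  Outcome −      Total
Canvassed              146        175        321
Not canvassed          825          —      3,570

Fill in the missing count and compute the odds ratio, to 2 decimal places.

2.78

The missing cell is in the unexposed row: 3570 − 825 = 2745.
So a = 146, b = 175, c = 825, d = 2745.
OR = (a·d)/(b·c) = (146 × 2745) / (175 × 825) = 400770 / 144375 = 2.77590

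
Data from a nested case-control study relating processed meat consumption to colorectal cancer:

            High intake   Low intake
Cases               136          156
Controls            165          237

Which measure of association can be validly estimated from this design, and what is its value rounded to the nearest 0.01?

1.25

Reading the table with exposure as columns: a = 136 (High intake, case), b = 165 (High intake, non-case), c = 156 (Low intake, case), d = 237.
This is a nested case-control study: participants were sampled on outcome status, so risks in the source population cannot be estimated directly — relative risk is not valid here. The odds ratio is the appropriate measure.
OR = (a·d)/(b·c) = (136 × 237) / (165 × 156) = 32232 / 25740 = 1.25221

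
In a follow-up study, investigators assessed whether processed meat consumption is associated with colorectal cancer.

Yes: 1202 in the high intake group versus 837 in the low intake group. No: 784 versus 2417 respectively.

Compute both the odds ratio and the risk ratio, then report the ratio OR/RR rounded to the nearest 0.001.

From the description: a = 1202, b = 784, c = 837, d = 2417.
OR = (1202·2417)/(784·837) = 2905234/656208 = 4.42731
Risk in exposed = 1202/1986 = 0.60524; risk in unexposed = 837/3254 = 0.25722; RR = 2.35298
OR/RR = 4.42731 / 2.35298 = 1.88158
The outcome is not rare, so the OR lies further from 1 than the RR.

1.882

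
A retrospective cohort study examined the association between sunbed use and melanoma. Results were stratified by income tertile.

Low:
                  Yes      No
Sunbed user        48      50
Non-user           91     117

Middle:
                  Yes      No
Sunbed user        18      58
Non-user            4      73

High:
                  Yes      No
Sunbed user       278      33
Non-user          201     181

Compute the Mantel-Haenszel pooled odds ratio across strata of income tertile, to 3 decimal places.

OR_MH = Σ(aᵢdᵢ/nᵢ) / Σ(bᵢcᵢ/nᵢ), where nᵢ is the stratum total.
Stratum 1 (Low): n = 306; a·d/n = 48·117/306 = 18.3529; b·c/n = 50·91/306 = 14.8693
Stratum 2 (Middle): n = 153; a·d/n = 18·73/153 = 8.5882; b·c/n = 58·4/153 = 1.5163
Stratum 3 (High): n = 693; a·d/n = 278·181/693 = 72.6089; b·c/n = 33·201/693 = 9.5714
OR_MH = (18.3529 + 8.5882 + 72.6089) / (14.8693 + 1.5163 + 9.5714) = 99.5501 / 25.9570 = 3.83519

3.835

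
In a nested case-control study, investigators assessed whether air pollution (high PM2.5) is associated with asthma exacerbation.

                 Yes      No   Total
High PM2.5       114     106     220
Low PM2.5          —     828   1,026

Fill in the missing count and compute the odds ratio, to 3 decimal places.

4.497

The missing cell is in the unexposed row: 1026 − 828 = 198.
So a = 114, b = 106, c = 198, d = 828.
OR = (a·d)/(b·c) = (114 × 828) / (106 × 198) = 94392 / 20988 = 4.49743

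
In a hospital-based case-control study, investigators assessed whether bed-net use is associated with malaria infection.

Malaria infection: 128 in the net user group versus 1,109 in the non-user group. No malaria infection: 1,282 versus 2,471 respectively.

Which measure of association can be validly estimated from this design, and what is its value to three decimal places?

From the description: a = 128, b = 1282, c = 1109, d = 2471.
This is a hospital-based case-control study: participants were sampled on outcome status, so risks in the source population cannot be estimated directly — relative risk is not valid here. The odds ratio is the appropriate measure.
OR = (a·d)/(b·c) = (128 × 2471) / (1282 × 1109) = 316288 / 1421738 = 0.22247

0.222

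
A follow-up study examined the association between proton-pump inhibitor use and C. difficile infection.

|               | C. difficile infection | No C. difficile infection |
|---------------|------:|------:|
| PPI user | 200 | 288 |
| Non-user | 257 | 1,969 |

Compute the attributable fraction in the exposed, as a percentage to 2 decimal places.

Cells: a = 200, b = 288, c = 257, d = 1969.
Risk in exposed = 200/488 = 0.40984; risk in unexposed = 257/2226 = 0.11545.
RR = 0.40984/0.11545 = 3.54979
AR% = (RR − 1)/RR × 100 = (3.54979 − 1)/3.54979 × 100 = 71.8293%

71.83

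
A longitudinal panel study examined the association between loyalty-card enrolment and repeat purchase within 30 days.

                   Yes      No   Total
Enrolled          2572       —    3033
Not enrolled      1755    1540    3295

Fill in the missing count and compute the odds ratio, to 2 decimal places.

4.90

The missing cell is in the exposed row: 3033 − 2572 = 461.
So a = 2572, b = 461, c = 1755, d = 1540.
OR = (a·d)/(b·c) = (2572 × 1540) / (461 × 1755) = 3960880 / 809055 = 4.89569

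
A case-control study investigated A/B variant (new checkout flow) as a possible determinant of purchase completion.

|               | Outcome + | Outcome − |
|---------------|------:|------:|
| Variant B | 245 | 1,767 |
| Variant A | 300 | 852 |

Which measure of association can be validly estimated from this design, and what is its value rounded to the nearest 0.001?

0.394

Cells: a = 245, b = 1767, c = 300, d = 852.
This is a case-control study: participants were sampled on outcome status, so risks in the source population cannot be estimated directly — relative risk is not valid here. The odds ratio is the appropriate measure.
OR = (a·d)/(b·c) = (245 × 852) / (1767 × 300) = 208740 / 530100 = 0.39377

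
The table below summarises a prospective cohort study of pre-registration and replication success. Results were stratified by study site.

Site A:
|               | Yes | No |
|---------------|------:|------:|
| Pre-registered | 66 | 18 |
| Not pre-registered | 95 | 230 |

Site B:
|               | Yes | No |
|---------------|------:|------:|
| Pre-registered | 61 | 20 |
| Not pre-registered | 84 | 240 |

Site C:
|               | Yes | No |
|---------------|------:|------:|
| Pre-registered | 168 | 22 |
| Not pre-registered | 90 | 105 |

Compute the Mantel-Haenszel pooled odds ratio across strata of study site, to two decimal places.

OR_MH = Σ(aᵢdᵢ/nᵢ) / Σ(bᵢcᵢ/nᵢ), where nᵢ is the stratum total.
Stratum 1 (Site A): n = 409; a·d/n = 66·230/409 = 37.1149; b·c/n = 18·95/409 = 4.1809
Stratum 2 (Site B): n = 405; a·d/n = 61·240/405 = 36.1481; b·c/n = 20·84/405 = 4.1481
Stratum 3 (Site C): n = 385; a·d/n = 168·105/385 = 45.8182; b·c/n = 22·90/385 = 5.1429
OR_MH = (37.1149 + 36.1481 + 45.8182) / (4.1809 + 4.1481 + 5.1429) = 119.0812 / 13.4719 = 8.83921

8.84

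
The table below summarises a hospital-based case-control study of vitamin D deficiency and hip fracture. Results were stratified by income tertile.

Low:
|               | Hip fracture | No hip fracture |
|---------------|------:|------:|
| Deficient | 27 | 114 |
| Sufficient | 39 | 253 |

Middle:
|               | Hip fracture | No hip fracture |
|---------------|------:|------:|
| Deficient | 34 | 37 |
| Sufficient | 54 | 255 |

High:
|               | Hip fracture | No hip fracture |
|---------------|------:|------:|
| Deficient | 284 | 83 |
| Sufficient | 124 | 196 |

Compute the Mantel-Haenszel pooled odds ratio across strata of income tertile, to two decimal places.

OR_MH = Σ(aᵢdᵢ/nᵢ) / Σ(bᵢcᵢ/nᵢ), where nᵢ is the stratum total.
Stratum 1 (Low): n = 433; a·d/n = 27·253/433 = 15.7760; b·c/n = 114·39/433 = 10.2679
Stratum 2 (Middle): n = 380; a·d/n = 34·255/380 = 22.8158; b·c/n = 37·54/380 = 5.2579
Stratum 3 (High): n = 687; a·d/n = 284·196/687 = 81.0247; b·c/n = 83·124/687 = 14.9811
OR_MH = (15.7760 + 22.8158 + 81.0247) / (10.2679 + 5.2579 + 14.9811) = 119.6165 / 30.5069 = 3.92097

3.92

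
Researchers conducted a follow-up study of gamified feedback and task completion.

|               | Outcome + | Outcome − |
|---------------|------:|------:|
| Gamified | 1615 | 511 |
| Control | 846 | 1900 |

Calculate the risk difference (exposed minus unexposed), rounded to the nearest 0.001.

Cells: a = 1615, b = 511, c = 846, d = 1900.
Risk in exposed = 1615/2126 = 0.759643; risk in unexposed = 846/2746 = 0.308084.
Risk difference = 0.759643 − 0.308084 = 0.451558

0.452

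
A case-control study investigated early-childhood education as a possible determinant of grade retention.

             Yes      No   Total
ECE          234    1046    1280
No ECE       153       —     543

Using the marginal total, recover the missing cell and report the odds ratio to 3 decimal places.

0.570

The missing cell is in the unexposed row: 543 − 153 = 390.
So a = 234, b = 1046, c = 153, d = 390.
OR = (a·d)/(b·c) = (234 × 390) / (1046 × 153) = 91260 / 160038 = 0.57024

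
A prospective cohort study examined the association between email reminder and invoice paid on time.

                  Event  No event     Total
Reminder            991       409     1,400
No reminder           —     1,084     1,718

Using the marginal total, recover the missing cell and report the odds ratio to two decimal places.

4.14

The missing cell is in the unexposed row: 1718 − 1084 = 634.
So a = 991, b = 409, c = 634, d = 1084.
OR = (a·d)/(b·c) = (991 × 1084) / (409 × 634) = 1074244 / 259306 = 4.14277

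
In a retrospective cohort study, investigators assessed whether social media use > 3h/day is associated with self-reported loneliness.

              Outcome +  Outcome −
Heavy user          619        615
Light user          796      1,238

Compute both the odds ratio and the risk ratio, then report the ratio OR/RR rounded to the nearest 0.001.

Cells: a = 619, b = 615, c = 796, d = 1238.
OR = (619·1238)/(615·796) = 766322/489540 = 1.56539
Risk in exposed = 619/1234 = 0.50162; risk in unexposed = 796/2034 = 0.39135; RR = 1.28178
OR/RR = 1.56539 / 1.28178 = 1.22126
The outcome is not rare, so the OR lies further from 1 than the RR.

1.221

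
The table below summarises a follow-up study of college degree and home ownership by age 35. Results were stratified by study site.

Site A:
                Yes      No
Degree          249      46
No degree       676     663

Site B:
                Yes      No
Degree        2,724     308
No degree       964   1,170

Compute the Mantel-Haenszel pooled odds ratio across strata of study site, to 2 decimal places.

9.38

OR_MH = Σ(aᵢdᵢ/nᵢ) / Σ(bᵢcᵢ/nᵢ), where nᵢ is the stratum total.
Stratum 1 (Site A): n = 1634; a·d/n = 249·663/1634 = 101.0324; b·c/n = 46·676/1634 = 19.0306
Stratum 2 (Site B): n = 5166; a·d/n = 2724·1170/5166 = 616.9338; b·c/n = 308·964/5166 = 57.4743
OR_MH = (101.0324 + 616.9338) / (19.0306 + 57.4743) = 717.9662 / 76.5049 = 9.38458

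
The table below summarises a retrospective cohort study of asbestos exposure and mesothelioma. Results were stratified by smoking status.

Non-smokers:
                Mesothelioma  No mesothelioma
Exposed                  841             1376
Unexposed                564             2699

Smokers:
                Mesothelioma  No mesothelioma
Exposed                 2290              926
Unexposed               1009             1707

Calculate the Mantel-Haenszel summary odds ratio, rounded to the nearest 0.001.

3.588

OR_MH = Σ(aᵢdᵢ/nᵢ) / Σ(bᵢcᵢ/nᵢ), where nᵢ is the stratum total.
Stratum 1 (Non-smokers): n = 5480; a·d/n = 841·2699/5480 = 414.2078; b·c/n = 1376·564/5480 = 141.6175
Stratum 2 (Smokers): n = 5932; a·d/n = 2290·1707/5932 = 658.9734; b·c/n = 926·1009/5932 = 157.5074
OR_MH = (414.2078 + 658.9734) / (141.6175 + 157.5074) = 1073.1812 / 299.1249 = 3.58774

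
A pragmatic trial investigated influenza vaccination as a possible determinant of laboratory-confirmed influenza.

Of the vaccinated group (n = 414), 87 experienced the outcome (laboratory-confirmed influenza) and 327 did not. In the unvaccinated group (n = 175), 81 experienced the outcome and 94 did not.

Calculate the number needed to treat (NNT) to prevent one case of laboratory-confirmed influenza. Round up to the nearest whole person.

4

Risk in treated group = 87/414 = 0.21014; risk in control = 81/175 = 0.46286.
Absolute risk reduction = 0.46286 − 0.21014 = 0.25271
NNT = 1 / ARR = 1 / 0.25271 = 3.957 → round up → 4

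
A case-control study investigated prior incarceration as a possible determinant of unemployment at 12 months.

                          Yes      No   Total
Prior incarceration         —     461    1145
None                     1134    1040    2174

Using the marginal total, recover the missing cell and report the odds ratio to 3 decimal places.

The missing cell is in the exposed row: 1145 − 461 = 684.
So a = 684, b = 461, c = 1134, d = 1040.
OR = (a·d)/(b·c) = (684 × 1040) / (461 × 1134) = 711360 / 522774 = 1.36074

1.361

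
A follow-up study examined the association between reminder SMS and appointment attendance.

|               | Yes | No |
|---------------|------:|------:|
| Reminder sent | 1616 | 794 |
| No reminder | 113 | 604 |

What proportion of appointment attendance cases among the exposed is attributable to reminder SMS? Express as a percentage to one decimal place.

76.5

Cells: a = 1616, b = 794, c = 113, d = 604.
Risk in exposed = 1616/2410 = 0.67054; risk in unexposed = 113/717 = 0.15760.
RR = 0.67054/0.15760 = 4.25466
AR% = (RR − 1)/RR × 100 = (4.25466 − 1)/4.25466 × 100 = 76.4964%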